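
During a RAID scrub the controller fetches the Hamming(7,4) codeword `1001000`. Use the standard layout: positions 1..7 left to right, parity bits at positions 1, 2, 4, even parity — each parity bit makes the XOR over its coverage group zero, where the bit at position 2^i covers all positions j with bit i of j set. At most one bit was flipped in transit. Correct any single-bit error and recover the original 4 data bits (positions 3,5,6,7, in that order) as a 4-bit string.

s1: b1⊕b3⊕b5⊕b7 = 1⊕0⊕0⊕0 = 1
s2: b2⊕b3⊕b6⊕b7 = 0⊕0⊕0⊕0 = 0
s4: b4⊕b5⊕b6⊕b7 = 1⊕0⊕0⊕0 = 1
Syndrome (s4...s1) = 101 → position 5.
Flip bit 5: corrected codeword = 1001100
Data bits at positions 3,5,6,7: 0100

0100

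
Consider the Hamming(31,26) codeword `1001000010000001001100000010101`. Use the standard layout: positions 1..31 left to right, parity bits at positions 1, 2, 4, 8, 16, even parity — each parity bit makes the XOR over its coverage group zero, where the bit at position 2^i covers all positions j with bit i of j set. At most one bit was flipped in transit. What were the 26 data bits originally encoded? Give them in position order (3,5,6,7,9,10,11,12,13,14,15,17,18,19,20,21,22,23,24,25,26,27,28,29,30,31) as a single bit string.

s1: b1⊕b3⊕b5⊕b7⊕b9⊕b11⊕b13⊕b15⊕b17⊕b19⊕b21⊕b23⊕b25⊕b27⊕b29⊕b31 = 1⊕0⊕0⊕0⊕1⊕0⊕0⊕0⊕0⊕1⊕0⊕0⊕0⊕1⊕1⊕1 = 0
s2: b2⊕b3⊕b6⊕b7⊕b10⊕b11⊕b14⊕b15⊕b18⊕b19⊕b22⊕b23⊕b26⊕b27⊕b30⊕b31 = 0⊕0⊕0⊕0⊕0⊕0⊕0⊕0⊕0⊕1⊕0⊕0⊕0⊕1⊕0⊕1 = 1
s4: b4⊕b5⊕b6⊕b7⊕b12⊕b13⊕b14⊕b15⊕b20⊕b21⊕b22⊕b23⊕b28⊕b29⊕b30⊕b31 = 1⊕0⊕0⊕0⊕0⊕0⊕0⊕0⊕1⊕0⊕0⊕0⊕0⊕1⊕0⊕1 = 0
s8: b8⊕b9⊕b10⊕b11⊕b12⊕b13⊕b14⊕b15⊕b24⊕b25⊕b26⊕b27⊕b28⊕b29⊕b30⊕b31 = 0⊕1⊕0⊕0⊕0⊕0⊕0⊕0⊕0⊕0⊕0⊕1⊕0⊕1⊕0⊕1 = 0
s16: b16⊕b17⊕b18⊕b19⊕b20⊕b21⊕b22⊕b23⊕b24⊕b25⊕b26⊕b27⊕b28⊕b29⊕b30⊕b31 = 1⊕0⊕0⊕1⊕1⊕0⊕0⊕0⊕0⊕0⊕0⊕1⊕0⊕1⊕0⊕1 = 0
Syndrome (s16...s1) = 00010 → position 2.
Flip bit 2: corrected codeword = 1101000010000001001100000010101
Data bits at positions 3,5,6,7,9,10,11,12,13,14,15,17,18,19,20,21,22,23,24,25,26,27,28,29,30,31: 00001000000001100000010101

00001000000001100000010101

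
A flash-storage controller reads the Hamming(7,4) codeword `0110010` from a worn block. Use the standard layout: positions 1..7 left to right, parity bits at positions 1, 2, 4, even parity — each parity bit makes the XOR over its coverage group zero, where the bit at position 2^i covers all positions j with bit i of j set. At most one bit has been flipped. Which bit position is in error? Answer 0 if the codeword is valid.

7

s1: b1⊕b3⊕b5⊕b7 = 0⊕1⊕0⊕0 = 1
s2: b2⊕b3⊕b6⊕b7 = 1⊕1⊕1⊕0 = 1
s4: b4⊕b5⊕b6⊕b7 = 0⊕0⊕1⊕0 = 1
Syndrome (s4...s1) = 111 → position 7.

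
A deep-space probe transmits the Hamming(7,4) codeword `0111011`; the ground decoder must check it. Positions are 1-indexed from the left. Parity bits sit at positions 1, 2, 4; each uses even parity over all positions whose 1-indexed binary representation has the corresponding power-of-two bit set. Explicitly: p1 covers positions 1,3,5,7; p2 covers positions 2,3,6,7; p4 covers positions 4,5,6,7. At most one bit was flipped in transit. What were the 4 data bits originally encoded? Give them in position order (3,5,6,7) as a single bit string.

1011

s1: b1⊕b3⊕b5⊕b7 = 0⊕1⊕0⊕1 = 0
s2: b2⊕b3⊕b6⊕b7 = 1⊕1⊕1⊕1 = 0
s4: b4⊕b5⊕b6⊕b7 = 1⊕0⊕1⊕1 = 1
Syndrome (s4...s1) = 100 → position 4.
Flip bit 4: corrected codeword = 0110011
Data bits at positions 3,5,6,7: 1011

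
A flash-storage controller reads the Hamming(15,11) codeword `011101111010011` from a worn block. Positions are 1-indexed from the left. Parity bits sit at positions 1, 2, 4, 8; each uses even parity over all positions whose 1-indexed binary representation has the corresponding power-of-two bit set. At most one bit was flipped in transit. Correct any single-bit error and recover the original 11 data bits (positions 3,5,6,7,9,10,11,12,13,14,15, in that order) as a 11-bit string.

s1: b1⊕b3⊕b5⊕b7⊕b9⊕b11⊕b13⊕b15 = 0⊕1⊕0⊕1⊕1⊕1⊕0⊕1 = 1
s2: b2⊕b3⊕b6⊕b7⊕b10⊕b11⊕b14⊕b15 = 1⊕1⊕1⊕1⊕0⊕1⊕1⊕1 = 1
s4: b4⊕b5⊕b6⊕b7⊕b12⊕b13⊕b14⊕b15 = 1⊕0⊕1⊕1⊕0⊕0⊕1⊕1 = 1
s8: b8⊕b9⊕b10⊕b11⊕b12⊕b13⊕b14⊕b15 = 1⊕1⊕0⊕1⊕0⊕0⊕1⊕1 = 1
Syndrome (s8...s1) = 1111 → position 15.
Flip bit 15: corrected codeword = 011101111010010
Data bits at positions 3,5,6,7,9,10,11,12,13,14,15: 10111010010

10111010010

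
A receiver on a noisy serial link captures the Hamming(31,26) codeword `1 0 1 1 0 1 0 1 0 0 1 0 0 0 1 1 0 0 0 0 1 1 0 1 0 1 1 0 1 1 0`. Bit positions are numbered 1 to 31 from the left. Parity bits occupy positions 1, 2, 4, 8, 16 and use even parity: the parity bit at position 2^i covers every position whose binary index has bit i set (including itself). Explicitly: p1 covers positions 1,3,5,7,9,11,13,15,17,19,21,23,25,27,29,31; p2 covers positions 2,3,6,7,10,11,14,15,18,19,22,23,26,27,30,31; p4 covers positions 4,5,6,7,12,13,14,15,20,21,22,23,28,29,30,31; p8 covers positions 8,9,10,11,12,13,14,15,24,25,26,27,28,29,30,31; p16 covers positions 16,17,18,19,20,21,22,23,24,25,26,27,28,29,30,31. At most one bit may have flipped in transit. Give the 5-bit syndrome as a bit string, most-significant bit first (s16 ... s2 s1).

00101

s1: b1⊕b3⊕b5⊕b7⊕b9⊕b11⊕b13⊕b15⊕b17⊕b19⊕b21⊕b23⊕b25⊕b27⊕b29⊕b31 = 1⊕1⊕0⊕0⊕0⊕1⊕0⊕1⊕0⊕0⊕1⊕0⊕0⊕1⊕1⊕0 = 1
s2: b2⊕b3⊕b6⊕b7⊕b10⊕b11⊕b14⊕b15⊕b18⊕b19⊕b22⊕b23⊕b26⊕b27⊕b30⊕b31 = 0⊕1⊕1⊕0⊕0⊕1⊕0⊕1⊕0⊕0⊕1⊕0⊕1⊕1⊕1⊕0 = 0
s4: b4⊕b5⊕b6⊕b7⊕b12⊕b13⊕b14⊕b15⊕b20⊕b21⊕b22⊕b23⊕b28⊕b29⊕b30⊕b31 = 1⊕0⊕1⊕0⊕0⊕0⊕0⊕1⊕0⊕1⊕1⊕0⊕0⊕1⊕1⊕0 = 1
s8: b8⊕b9⊕b10⊕b11⊕b12⊕b13⊕b14⊕b15⊕b24⊕b25⊕b26⊕b27⊕b28⊕b29⊕b30⊕b31 = 1⊕0⊕0⊕1⊕0⊕0⊕0⊕1⊕1⊕0⊕1⊕1⊕0⊕1⊕1⊕0 = 0
s16: b16⊕b17⊕b18⊕b19⊕b20⊕b21⊕b22⊕b23⊕b24⊕b25⊕b26⊕b27⊕b28⊕b29⊕b30⊕b31 = 1⊕0⊕0⊕0⊕0⊕1⊕1⊕0⊕1⊕0⊕1⊕1⊕0⊕1⊕1⊕0 = 0
Syndrome (s16...s1) = 00101 → position 5.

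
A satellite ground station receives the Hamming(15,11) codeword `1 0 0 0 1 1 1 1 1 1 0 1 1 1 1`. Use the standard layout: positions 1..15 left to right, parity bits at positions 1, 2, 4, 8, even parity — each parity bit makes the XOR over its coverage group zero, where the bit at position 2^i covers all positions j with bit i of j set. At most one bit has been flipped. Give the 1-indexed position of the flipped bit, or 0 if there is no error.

14

s1: b1⊕b3⊕b5⊕b7⊕b9⊕b11⊕b13⊕b15 = 1⊕0⊕1⊕1⊕1⊕0⊕1⊕1 = 0
s2: b2⊕b3⊕b6⊕b7⊕b10⊕b11⊕b14⊕b15 = 0⊕0⊕1⊕1⊕1⊕0⊕1⊕1 = 1
s4: b4⊕b5⊕b6⊕b7⊕b12⊕b13⊕b14⊕b15 = 0⊕1⊕1⊕1⊕1⊕1⊕1⊕1 = 1
s8: b8⊕b9⊕b10⊕b11⊕b12⊕b13⊕b14⊕b15 = 1⊕1⊕1⊕0⊕1⊕1⊕1⊕1 = 1
Syndrome (s8...s1) = 1110 → position 14.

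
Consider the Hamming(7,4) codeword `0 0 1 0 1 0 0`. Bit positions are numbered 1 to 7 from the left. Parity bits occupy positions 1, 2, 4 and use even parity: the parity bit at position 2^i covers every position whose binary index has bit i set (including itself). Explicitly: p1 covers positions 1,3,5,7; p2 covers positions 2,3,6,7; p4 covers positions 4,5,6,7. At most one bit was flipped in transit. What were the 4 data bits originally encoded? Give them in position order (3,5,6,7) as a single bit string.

s1: b1⊕b3⊕b5⊕b7 = 0⊕1⊕1⊕0 = 0
s2: b2⊕b3⊕b6⊕b7 = 0⊕1⊕0⊕0 = 1
s4: b4⊕b5⊕b6⊕b7 = 0⊕1⊕0⊕0 = 1
Syndrome (s4...s1) = 110 → position 6.
Flip bit 6: corrected codeword = 0010110
Data bits at positions 3,5,6,7: 1110

1110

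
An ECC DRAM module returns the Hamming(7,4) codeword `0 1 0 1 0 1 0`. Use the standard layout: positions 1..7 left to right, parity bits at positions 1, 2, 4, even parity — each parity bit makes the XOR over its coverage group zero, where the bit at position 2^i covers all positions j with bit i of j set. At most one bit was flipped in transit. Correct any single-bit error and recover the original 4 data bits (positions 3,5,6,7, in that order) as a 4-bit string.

s1: b1⊕b3⊕b5⊕b7 = 0⊕0⊕0⊕0 = 0
s2: b2⊕b3⊕b6⊕b7 = 1⊕0⊕1⊕0 = 0
s4: b4⊕b5⊕b6⊕b7 = 1⊕0⊕1⊕0 = 0
Syndrome (s4...s1) = 000 → position 0 (no error).
No correction needed.
Data bits at positions 3,5,6,7: 0010

0010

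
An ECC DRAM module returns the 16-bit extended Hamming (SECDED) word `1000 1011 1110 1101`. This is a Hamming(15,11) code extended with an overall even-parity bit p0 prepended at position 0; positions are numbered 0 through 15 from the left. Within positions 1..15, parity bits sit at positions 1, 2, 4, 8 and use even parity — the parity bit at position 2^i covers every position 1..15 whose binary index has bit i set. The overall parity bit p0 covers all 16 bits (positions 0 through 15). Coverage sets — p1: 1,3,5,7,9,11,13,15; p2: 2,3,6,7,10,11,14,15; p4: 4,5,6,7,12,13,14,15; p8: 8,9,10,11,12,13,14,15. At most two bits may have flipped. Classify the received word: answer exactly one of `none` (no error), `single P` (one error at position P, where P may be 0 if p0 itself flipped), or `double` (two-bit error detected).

s1: b1⊕b3⊕b5⊕b7⊕b9⊕b11⊕b13⊕b15 = 0⊕0⊕0⊕1⊕1⊕0⊕1⊕1 = 0
s2: b2⊕b3⊕b6⊕b7⊕b10⊕b11⊕b14⊕b15 = 0⊕0⊕1⊕1⊕1⊕0⊕0⊕1 = 0
s4: b4⊕b5⊕b6⊕b7⊕b12⊕b13⊕b14⊕b15 = 1⊕0⊕1⊕1⊕1⊕1⊕0⊕1 = 0
s8: b8⊕b9⊕b10⊕b11⊕b12⊕b13⊕b14⊕b15 = 1⊕1⊕1⊕0⊕1⊕1⊕0⊕1 = 0
Syndrome (s8...s1) = 0000 → position 0 (no error).
Overall parity (XOR of all 16 bits, including p0): 1⊕0⊕0⊕0⊕1⊕0⊕1⊕1⊕1⊕1⊕1⊕0⊕1⊕1⊕0⊕1 = 0
Overall=0, syndrome position=0 → no error.

none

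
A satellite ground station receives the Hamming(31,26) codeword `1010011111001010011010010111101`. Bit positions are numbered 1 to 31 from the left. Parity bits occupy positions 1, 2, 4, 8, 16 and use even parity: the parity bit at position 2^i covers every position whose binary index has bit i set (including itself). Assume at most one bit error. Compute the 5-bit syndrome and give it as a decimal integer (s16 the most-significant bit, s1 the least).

s1: b1⊕b3⊕b5⊕b7⊕b9⊕b11⊕b13⊕b15⊕b17⊕b19⊕b21⊕b23⊕b25⊕b27⊕b29⊕b31 = 1⊕1⊕0⊕1⊕1⊕0⊕1⊕1⊕0⊕1⊕1⊕0⊕0⊕1⊕1⊕1 = 1
s2: b2⊕b3⊕b6⊕b7⊕b10⊕b11⊕b14⊕b15⊕b18⊕b19⊕b22⊕b23⊕b26⊕b27⊕b30⊕b31 = 0⊕1⊕1⊕1⊕1⊕0⊕0⊕1⊕1⊕1⊕0⊕0⊕1⊕1⊕0⊕1 = 0
s4: b4⊕b5⊕b6⊕b7⊕b12⊕b13⊕b14⊕b15⊕b20⊕b21⊕b22⊕b23⊕b28⊕b29⊕b30⊕b31 = 0⊕0⊕1⊕1⊕0⊕1⊕0⊕1⊕0⊕1⊕0⊕0⊕1⊕1⊕0⊕1 = 0
s8: b8⊕b9⊕b10⊕b11⊕b12⊕b13⊕b14⊕b15⊕b24⊕b25⊕b26⊕b27⊕b28⊕b29⊕b30⊕b31 = 1⊕1⊕1⊕0⊕0⊕1⊕0⊕1⊕1⊕0⊕1⊕1⊕1⊕1⊕0⊕1 = 1
s16: b16⊕b17⊕b18⊕b19⊕b20⊕b21⊕b22⊕b23⊕b24⊕b25⊕b26⊕b27⊕b28⊕b29⊕b30⊕b31 = 0⊕0⊕1⊕1⊕0⊕1⊕0⊕0⊕1⊕0⊕1⊕1⊕1⊕1⊕0⊕1 = 1
Syndrome (s16...s1) = 11001 → position 25.

25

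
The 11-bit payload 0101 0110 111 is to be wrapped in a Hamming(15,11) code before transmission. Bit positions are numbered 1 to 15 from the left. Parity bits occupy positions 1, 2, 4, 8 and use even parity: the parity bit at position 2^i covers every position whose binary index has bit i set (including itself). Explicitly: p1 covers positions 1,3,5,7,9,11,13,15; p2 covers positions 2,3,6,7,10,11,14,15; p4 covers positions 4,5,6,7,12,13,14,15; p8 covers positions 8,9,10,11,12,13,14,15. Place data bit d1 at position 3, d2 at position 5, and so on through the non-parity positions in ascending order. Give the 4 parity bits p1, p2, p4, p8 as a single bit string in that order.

Place data bits at non-power-of-two positions: b3=0, b5=1, b6=0, b7=1, b9=0, b10=1, b11=1, b12=0, b13=1, b14=1, b15=1.
p1 = XOR of data positions {3,5,7,9,11,13,15} = 0⊕1⊕1⊕0⊕1⊕1⊕1 = 1
p2 = XOR of data positions {3,6,7,10,11,14,15} = 0⊕0⊕1⊕1⊕1⊕1⊕1 = 1
p4 = XOR of data positions {5,6,7,12,13,14,15} = 1⊕0⊕1⊕0⊕1⊕1⊕1 = 1
p8 = XOR of data positions {9,10,11,12,13,14,15} = 0⊕1⊕1⊕0⊕1⊕1⊕1 = 1
Parity bits p1,p2,p4,p8 = 1111

1111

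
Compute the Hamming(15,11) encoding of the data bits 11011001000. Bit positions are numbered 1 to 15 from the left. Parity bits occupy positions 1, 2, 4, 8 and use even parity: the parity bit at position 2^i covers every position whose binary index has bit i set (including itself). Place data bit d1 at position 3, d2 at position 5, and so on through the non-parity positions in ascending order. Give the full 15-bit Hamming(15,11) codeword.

001110101001000

Place data bits at non-power-of-two positions: b3=1, b5=1, b6=0, b7=1, b9=1, b10=0, b11=0, b12=1, b13=0, b14=0, b15=0.
p1 = XOR of data positions {3,5,7,9,11,13,15} = 1⊕1⊕1⊕1⊕0⊕0⊕0 = 0
p2 = XOR of data positions {3,6,7,10,11,14,15} = 1⊕0⊕1⊕0⊕0⊕0⊕0 = 0
p4 = XOR of data positions {5,6,7,12,13,14,15} = 1⊕0⊕1⊕1⊕0⊕0⊕0 = 1
p8 = XOR of data positions {9,10,11,12,13,14,15} = 1⊕0⊕0⊕1⊕0⊕0⊕0 = 0
Codeword b1..b15 = 001110101001000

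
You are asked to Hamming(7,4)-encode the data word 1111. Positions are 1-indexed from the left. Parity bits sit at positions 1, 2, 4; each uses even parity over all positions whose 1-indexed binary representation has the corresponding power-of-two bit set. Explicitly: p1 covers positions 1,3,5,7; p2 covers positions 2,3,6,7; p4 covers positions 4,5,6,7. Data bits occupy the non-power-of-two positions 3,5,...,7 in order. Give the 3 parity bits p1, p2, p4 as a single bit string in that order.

Place data bits at non-power-of-two positions: b3=1, b5=1, b6=1, b7=1.
p1 = XOR of data positions {3,5,7} = 1⊕1⊕1 = 1
p2 = XOR of data positions {3,6,7} = 1⊕1⊕1 = 1
p4 = XOR of data positions {5,6,7} = 1⊕1⊕1 = 1
Parity bits p1,p2,p4 = 111

111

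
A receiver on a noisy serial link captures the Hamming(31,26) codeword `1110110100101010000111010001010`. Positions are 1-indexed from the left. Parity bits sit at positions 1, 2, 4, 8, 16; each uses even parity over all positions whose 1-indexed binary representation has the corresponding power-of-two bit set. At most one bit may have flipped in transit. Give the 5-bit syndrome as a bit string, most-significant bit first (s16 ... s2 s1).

01111

s1: b1⊕b3⊕b5⊕b7⊕b9⊕b11⊕b13⊕b15⊕b17⊕b19⊕b21⊕b23⊕b25⊕b27⊕b29⊕b31 = 1⊕1⊕1⊕0⊕0⊕1⊕1⊕1⊕0⊕0⊕1⊕0⊕0⊕0⊕0⊕0 = 1
s2: b2⊕b3⊕b6⊕b7⊕b10⊕b11⊕b14⊕b15⊕b18⊕b19⊕b22⊕b23⊕b26⊕b27⊕b30⊕b31 = 1⊕1⊕1⊕0⊕0⊕1⊕0⊕1⊕0⊕0⊕1⊕0⊕0⊕0⊕1⊕0 = 1
s4: b4⊕b5⊕b6⊕b7⊕b12⊕b13⊕b14⊕b15⊕b20⊕b21⊕b22⊕b23⊕b28⊕b29⊕b30⊕b31 = 0⊕1⊕1⊕0⊕0⊕1⊕0⊕1⊕1⊕1⊕1⊕0⊕1⊕0⊕1⊕0 = 1
s8: b8⊕b9⊕b10⊕b11⊕b12⊕b13⊕b14⊕b15⊕b24⊕b25⊕b26⊕b27⊕b28⊕b29⊕b30⊕b31 = 1⊕0⊕0⊕1⊕0⊕1⊕0⊕1⊕1⊕0⊕0⊕0⊕1⊕0⊕1⊕0 = 1
s16: b16⊕b17⊕b18⊕b19⊕b20⊕b21⊕b22⊕b23⊕b24⊕b25⊕b26⊕b27⊕b28⊕b29⊕b30⊕b31 = 0⊕0⊕0⊕0⊕1⊕1⊕1⊕0⊕1⊕0⊕0⊕0⊕1⊕0⊕1⊕0 = 0
Syndrome (s16...s1) = 01111 → position 15.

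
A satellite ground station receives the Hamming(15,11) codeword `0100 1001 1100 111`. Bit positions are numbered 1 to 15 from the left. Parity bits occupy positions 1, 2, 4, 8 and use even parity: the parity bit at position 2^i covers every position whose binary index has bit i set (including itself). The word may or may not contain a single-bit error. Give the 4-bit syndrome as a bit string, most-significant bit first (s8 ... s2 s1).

s1: b1⊕b3⊕b5⊕b7⊕b9⊕b11⊕b13⊕b15 = 0⊕0⊕1⊕0⊕1⊕0⊕1⊕1 = 0
s2: b2⊕b3⊕b6⊕b7⊕b10⊕b11⊕b14⊕b15 = 1⊕0⊕0⊕0⊕1⊕0⊕1⊕1 = 0
s4: b4⊕b5⊕b6⊕b7⊕b12⊕b13⊕b14⊕b15 = 0⊕1⊕0⊕0⊕0⊕1⊕1⊕1 = 0
s8: b8⊕b9⊕b10⊕b11⊕b12⊕b13⊕b14⊕b15 = 1⊕1⊕1⊕0⊕0⊕1⊕1⊕1 = 0
Syndrome (s8...s1) = 0000 → position 0 (no error).

0000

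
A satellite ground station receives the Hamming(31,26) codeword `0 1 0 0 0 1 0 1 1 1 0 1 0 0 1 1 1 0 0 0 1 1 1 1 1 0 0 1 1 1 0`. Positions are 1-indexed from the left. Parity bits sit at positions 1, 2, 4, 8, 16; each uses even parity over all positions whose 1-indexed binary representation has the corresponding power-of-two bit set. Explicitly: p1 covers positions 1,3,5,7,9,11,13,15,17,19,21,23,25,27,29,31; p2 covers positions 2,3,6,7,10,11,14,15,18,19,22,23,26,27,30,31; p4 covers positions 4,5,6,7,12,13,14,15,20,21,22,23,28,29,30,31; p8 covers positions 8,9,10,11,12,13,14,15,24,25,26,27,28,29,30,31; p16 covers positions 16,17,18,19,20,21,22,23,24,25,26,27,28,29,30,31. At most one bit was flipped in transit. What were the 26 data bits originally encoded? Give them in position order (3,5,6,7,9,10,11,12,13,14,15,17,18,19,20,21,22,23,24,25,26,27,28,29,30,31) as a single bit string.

00111101001100011111001110

s1: b1⊕b3⊕b5⊕b7⊕b9⊕b11⊕b13⊕b15⊕b17⊕b19⊕b21⊕b23⊕b25⊕b27⊕b29⊕b31 = 0⊕0⊕0⊕0⊕1⊕0⊕0⊕1⊕1⊕0⊕1⊕1⊕1⊕0⊕1⊕0 = 1
s2: b2⊕b3⊕b6⊕b7⊕b10⊕b11⊕b14⊕b15⊕b18⊕b19⊕b22⊕b23⊕b26⊕b27⊕b30⊕b31 = 1⊕0⊕1⊕0⊕1⊕0⊕0⊕1⊕0⊕0⊕1⊕1⊕0⊕0⊕1⊕0 = 1
s4: b4⊕b5⊕b6⊕b7⊕b12⊕b13⊕b14⊕b15⊕b20⊕b21⊕b22⊕b23⊕b28⊕b29⊕b30⊕b31 = 0⊕0⊕1⊕0⊕1⊕0⊕0⊕1⊕0⊕1⊕1⊕1⊕1⊕1⊕1⊕0 = 1
s8: b8⊕b9⊕b10⊕b11⊕b12⊕b13⊕b14⊕b15⊕b24⊕b25⊕b26⊕b27⊕b28⊕b29⊕b30⊕b31 = 1⊕1⊕1⊕0⊕1⊕0⊕0⊕1⊕1⊕1⊕0⊕0⊕1⊕1⊕1⊕0 = 0
s16: b16⊕b17⊕b18⊕b19⊕b20⊕b21⊕b22⊕b23⊕b24⊕b25⊕b26⊕b27⊕b28⊕b29⊕b30⊕b31 = 1⊕1⊕0⊕0⊕0⊕1⊕1⊕1⊕1⊕1⊕0⊕0⊕1⊕1⊕1⊕0 = 0
Syndrome (s16...s1) = 00111 → position 7.
Flip bit 7: corrected codeword = 0100011111010011100011111001110
Data bits at positions 3,5,6,7,9,10,11,12,13,14,15,17,18,19,20,21,22,23,24,25,26,27,28,29,30,31: 00111101001100011111001110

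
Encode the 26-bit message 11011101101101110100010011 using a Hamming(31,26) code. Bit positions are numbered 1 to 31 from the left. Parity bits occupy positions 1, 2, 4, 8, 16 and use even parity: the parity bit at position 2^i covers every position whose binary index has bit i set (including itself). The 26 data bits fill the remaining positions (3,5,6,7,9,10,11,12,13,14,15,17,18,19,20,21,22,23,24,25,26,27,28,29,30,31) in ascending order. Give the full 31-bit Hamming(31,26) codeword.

Place data bits at non-power-of-two positions: b3=1, b5=1, b6=0, b7=1, b9=1, b10=1, b11=0, b12=1, b13=1, b14=0, b15=1, b17=1, b18=0, b19=1, b20=1, b21=1, b22=0, b23=1, b24=0, b25=0, b26=0, b27=1, b28=0, b29=0, b30=1, b31=1.
p1 = XOR of data positions {3,5,7,9,11,13,15,17,19,21,23,25,27,29,31} = 1⊕1⊕1⊕1⊕0⊕1⊕1⊕1⊕1⊕1⊕1⊕0⊕1⊕0⊕1 = 0
p2 = XOR of data positions {3,6,7,10,11,14,15,18,19,22,23,26,27,30,31} = 1⊕0⊕1⊕1⊕0⊕0⊕1⊕0⊕1⊕0⊕1⊕0⊕1⊕1⊕1 = 1
p4 = XOR of data positions {5,6,7,12,13,14,15,20,21,22,23,28,29,30,31} = 1⊕0⊕1⊕1⊕1⊕0⊕1⊕1⊕1⊕0⊕1⊕0⊕0⊕1⊕1 = 0
p8 = XOR of data positions {9,10,11,12,13,14,15,24,25,26,27,28,29,30,31} = 1⊕1⊕0⊕1⊕1⊕0⊕1⊕0⊕0⊕0⊕1⊕0⊕0⊕1⊕1 = 0
p16 = XOR of data positions {17,18,19,20,21,22,23,24,25,26,27,28,29,30,31} = 1⊕0⊕1⊕1⊕1⊕0⊕1⊕0⊕0⊕0⊕1⊕0⊕0⊕1⊕1 = 0
Codeword b1..b31 = 0110101011011010101110100010011

0110101011011010101110100010011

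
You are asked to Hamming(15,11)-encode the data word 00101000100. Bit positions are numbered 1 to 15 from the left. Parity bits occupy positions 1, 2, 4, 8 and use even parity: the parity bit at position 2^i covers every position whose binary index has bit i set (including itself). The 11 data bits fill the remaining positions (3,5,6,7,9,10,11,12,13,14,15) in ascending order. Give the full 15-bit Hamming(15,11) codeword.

010001001000100

Place data bits at non-power-of-two positions: b3=0, b5=0, b6=1, b7=0, b9=1, b10=0, b11=0, b12=0, b13=1, b14=0, b15=0.
p1 = XOR of data positions {3,5,7,9,11,13,15} = 0⊕0⊕0⊕1⊕0⊕1⊕0 = 0
p2 = XOR of data positions {3,6,7,10,11,14,15} = 0⊕1⊕0⊕0⊕0⊕0⊕0 = 1
p4 = XOR of data positions {5,6,7,12,13,14,15} = 0⊕1⊕0⊕0⊕1⊕0⊕0 = 0
p8 = XOR of data positions {9,10,11,12,13,14,15} = 1⊕0⊕0⊕0⊕1⊕0⊕0 = 0
Codeword b1..b15 = 010001001000100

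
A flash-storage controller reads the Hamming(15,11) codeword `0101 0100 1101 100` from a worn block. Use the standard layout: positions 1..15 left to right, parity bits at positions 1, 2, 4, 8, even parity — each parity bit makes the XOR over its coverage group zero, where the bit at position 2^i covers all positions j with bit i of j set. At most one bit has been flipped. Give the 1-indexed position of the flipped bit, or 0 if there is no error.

s1: b1⊕b3⊕b5⊕b7⊕b9⊕b11⊕b13⊕b15 = 0⊕0⊕0⊕0⊕1⊕0⊕1⊕0 = 0
s2: b2⊕b3⊕b6⊕b7⊕b10⊕b11⊕b14⊕b15 = 1⊕0⊕1⊕0⊕1⊕0⊕0⊕0 = 1
s4: b4⊕b5⊕b6⊕b7⊕b12⊕b13⊕b14⊕b15 = 1⊕0⊕1⊕0⊕1⊕1⊕0⊕0 = 0
s8: b8⊕b9⊕b10⊕b11⊕b12⊕b13⊕b14⊕b15 = 0⊕1⊕1⊕0⊕1⊕1⊕0⊕0 = 0
Syndrome (s8...s1) = 0010 → position 2.

2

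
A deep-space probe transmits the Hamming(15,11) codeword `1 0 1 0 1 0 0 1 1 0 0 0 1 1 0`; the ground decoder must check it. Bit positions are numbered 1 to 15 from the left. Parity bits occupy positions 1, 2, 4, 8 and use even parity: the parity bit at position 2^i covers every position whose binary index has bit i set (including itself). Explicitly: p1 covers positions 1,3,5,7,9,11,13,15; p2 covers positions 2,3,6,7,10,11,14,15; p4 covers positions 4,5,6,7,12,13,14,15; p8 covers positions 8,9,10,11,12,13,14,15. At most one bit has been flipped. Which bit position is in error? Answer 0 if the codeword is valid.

s1: b1⊕b3⊕b5⊕b7⊕b9⊕b11⊕b13⊕b15 = 1⊕1⊕1⊕0⊕1⊕0⊕1⊕0 = 1
s2: b2⊕b3⊕b6⊕b7⊕b10⊕b11⊕b14⊕b15 = 0⊕1⊕0⊕0⊕0⊕0⊕1⊕0 = 0
s4: b4⊕b5⊕b6⊕b7⊕b12⊕b13⊕b14⊕b15 = 0⊕1⊕0⊕0⊕0⊕1⊕1⊕0 = 1
s8: b8⊕b9⊕b10⊕b11⊕b12⊕b13⊕b14⊕b15 = 1⊕1⊕0⊕0⊕0⊕1⊕1⊕0 = 0
Syndrome (s8...s1) = 0101 → position 5.

5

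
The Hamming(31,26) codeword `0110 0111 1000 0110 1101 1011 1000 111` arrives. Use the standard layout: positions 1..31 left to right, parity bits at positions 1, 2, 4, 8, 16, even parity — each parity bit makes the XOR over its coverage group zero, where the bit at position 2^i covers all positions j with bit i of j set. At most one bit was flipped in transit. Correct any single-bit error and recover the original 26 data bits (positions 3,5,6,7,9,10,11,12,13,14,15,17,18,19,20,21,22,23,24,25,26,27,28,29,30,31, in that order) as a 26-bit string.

s1: b1⊕b3⊕b5⊕b7⊕b9⊕b11⊕b13⊕b15⊕b17⊕b19⊕b21⊕b23⊕b25⊕b27⊕b29⊕b31 = 0⊕1⊕0⊕1⊕1⊕0⊕0⊕1⊕1⊕0⊕1⊕1⊕1⊕0⊕1⊕1 = 0
s2: b2⊕b3⊕b6⊕b7⊕b10⊕b11⊕b14⊕b15⊕b18⊕b19⊕b22⊕b23⊕b26⊕b27⊕b30⊕b31 = 1⊕1⊕1⊕1⊕0⊕0⊕1⊕1⊕1⊕0⊕0⊕1⊕0⊕0⊕1⊕1 = 0
s4: b4⊕b5⊕b6⊕b7⊕b12⊕b13⊕b14⊕b15⊕b20⊕b21⊕b22⊕b23⊕b28⊕b29⊕b30⊕b31 = 0⊕0⊕1⊕1⊕0⊕0⊕1⊕1⊕1⊕1⊕0⊕1⊕0⊕1⊕1⊕1 = 0
s8: b8⊕b9⊕b10⊕b11⊕b12⊕b13⊕b14⊕b15⊕b24⊕b25⊕b26⊕b27⊕b28⊕b29⊕b30⊕b31 = 1⊕1⊕0⊕0⊕0⊕0⊕1⊕1⊕1⊕1⊕0⊕0⊕0⊕1⊕1⊕1 = 1
s16: b16⊕b17⊕b18⊕b19⊕b20⊕b21⊕b22⊕b23⊕b24⊕b25⊕b26⊕b27⊕b28⊕b29⊕b30⊕b31 = 0⊕1⊕1⊕0⊕1⊕1⊕0⊕1⊕1⊕1⊕0⊕0⊕0⊕1⊕1⊕1 = 0
Syndrome (s16...s1) = 01000 → position 8.
Flip bit 8: corrected codeword = 0110011010000110110110111000111
Data bits at positions 3,5,6,7,9,10,11,12,13,14,15,17,18,19,20,21,22,23,24,25,26,27,28,29,30,31: 10111000011110110111000111

10111000011110110111000111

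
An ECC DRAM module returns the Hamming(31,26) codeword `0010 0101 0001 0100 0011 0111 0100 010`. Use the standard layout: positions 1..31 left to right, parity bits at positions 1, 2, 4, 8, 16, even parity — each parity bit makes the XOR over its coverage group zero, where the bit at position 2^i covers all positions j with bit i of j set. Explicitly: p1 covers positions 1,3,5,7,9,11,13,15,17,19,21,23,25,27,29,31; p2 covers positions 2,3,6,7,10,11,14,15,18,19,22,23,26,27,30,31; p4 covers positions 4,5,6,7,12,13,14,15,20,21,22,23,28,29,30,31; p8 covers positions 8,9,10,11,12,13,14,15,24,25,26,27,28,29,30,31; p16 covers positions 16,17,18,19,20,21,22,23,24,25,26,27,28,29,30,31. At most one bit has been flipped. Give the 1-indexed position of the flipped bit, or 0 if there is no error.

21

s1: b1⊕b3⊕b5⊕b7⊕b9⊕b11⊕b13⊕b15⊕b17⊕b19⊕b21⊕b23⊕b25⊕b27⊕b29⊕b31 = 0⊕1⊕0⊕0⊕0⊕0⊕0⊕0⊕0⊕1⊕0⊕1⊕0⊕0⊕0⊕0 = 1
s2: b2⊕b3⊕b6⊕b7⊕b10⊕b11⊕b14⊕b15⊕b18⊕b19⊕b22⊕b23⊕b26⊕b27⊕b30⊕b31 = 0⊕1⊕1⊕0⊕0⊕0⊕1⊕0⊕0⊕1⊕1⊕1⊕1⊕0⊕1⊕0 = 0
s4: b4⊕b5⊕b6⊕b7⊕b12⊕b13⊕b14⊕b15⊕b20⊕b21⊕b22⊕b23⊕b28⊕b29⊕b30⊕b31 = 0⊕0⊕1⊕0⊕1⊕0⊕1⊕0⊕1⊕0⊕1⊕1⊕0⊕0⊕1⊕0 = 1
s8: b8⊕b9⊕b10⊕b11⊕b12⊕b13⊕b14⊕b15⊕b24⊕b25⊕b26⊕b27⊕b28⊕b29⊕b30⊕b31 = 1⊕0⊕0⊕0⊕1⊕0⊕1⊕0⊕1⊕0⊕1⊕0⊕0⊕0⊕1⊕0 = 0
s16: b16⊕b17⊕b18⊕b19⊕b20⊕b21⊕b22⊕b23⊕b24⊕b25⊕b26⊕b27⊕b28⊕b29⊕b30⊕b31 = 0⊕0⊕0⊕1⊕1⊕0⊕1⊕1⊕1⊕0⊕1⊕0⊕0⊕0⊕1⊕0 = 1
Syndrome (s16...s1) = 10101 → position 21.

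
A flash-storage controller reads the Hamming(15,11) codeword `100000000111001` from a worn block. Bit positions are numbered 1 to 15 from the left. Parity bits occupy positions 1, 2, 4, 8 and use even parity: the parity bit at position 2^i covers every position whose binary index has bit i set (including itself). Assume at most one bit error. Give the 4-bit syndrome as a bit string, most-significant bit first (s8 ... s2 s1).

0011

s1: b1⊕b3⊕b5⊕b7⊕b9⊕b11⊕b13⊕b15 = 1⊕0⊕0⊕0⊕0⊕1⊕0⊕1 = 1
s2: b2⊕b3⊕b6⊕b7⊕b10⊕b11⊕b14⊕b15 = 0⊕0⊕0⊕0⊕1⊕1⊕0⊕1 = 1
s4: b4⊕b5⊕b6⊕b7⊕b12⊕b13⊕b14⊕b15 = 0⊕0⊕0⊕0⊕1⊕0⊕0⊕1 = 0
s8: b8⊕b9⊕b10⊕b11⊕b12⊕b13⊕b14⊕b15 = 0⊕0⊕1⊕1⊕1⊕0⊕0⊕1 = 0
Syndrome (s8...s1) = 0011 → position 3.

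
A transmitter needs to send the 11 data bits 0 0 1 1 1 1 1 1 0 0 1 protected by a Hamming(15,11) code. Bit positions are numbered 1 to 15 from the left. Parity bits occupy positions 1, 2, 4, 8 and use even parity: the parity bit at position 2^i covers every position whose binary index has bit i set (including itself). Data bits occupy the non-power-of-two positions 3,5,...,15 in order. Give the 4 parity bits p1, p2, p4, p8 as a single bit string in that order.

0101

Place data bits at non-power-of-two positions: b3=0, b5=0, b6=1, b7=1, b9=1, b10=1, b11=1, b12=1, b13=0, b14=0, b15=1.
p1 = XOR of data positions {3,5,7,9,11,13,15} = 0⊕0⊕1⊕1⊕1⊕0⊕1 = 0
p2 = XOR of data positions {3,6,7,10,11,14,15} = 0⊕1⊕1⊕1⊕1⊕0⊕1 = 1
p4 = XOR of data positions {5,6,7,12,13,14,15} = 0⊕1⊕1⊕1⊕0⊕0⊕1 = 0
p8 = XOR of data positions {9,10,11,12,13,14,15} = 1⊕1⊕1⊕1⊕0⊕0⊕1 = 1
Parity bits p1,p2,p4,p8 = 0101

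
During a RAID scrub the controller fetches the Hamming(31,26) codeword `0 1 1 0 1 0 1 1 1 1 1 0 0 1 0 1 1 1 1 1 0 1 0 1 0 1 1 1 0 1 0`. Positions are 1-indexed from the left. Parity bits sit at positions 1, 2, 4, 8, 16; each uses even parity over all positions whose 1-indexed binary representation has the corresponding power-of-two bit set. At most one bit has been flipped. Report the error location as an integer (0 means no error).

20

s1: b1⊕b3⊕b5⊕b7⊕b9⊕b11⊕b13⊕b15⊕b17⊕b19⊕b21⊕b23⊕b25⊕b27⊕b29⊕b31 = 0⊕1⊕1⊕1⊕1⊕1⊕0⊕0⊕1⊕1⊕0⊕0⊕0⊕1⊕0⊕0 = 0
s2: b2⊕b3⊕b6⊕b7⊕b10⊕b11⊕b14⊕b15⊕b18⊕b19⊕b22⊕b23⊕b26⊕b27⊕b30⊕b31 = 1⊕1⊕0⊕1⊕1⊕1⊕1⊕0⊕1⊕1⊕1⊕0⊕1⊕1⊕1⊕0 = 0
s4: b4⊕b5⊕b6⊕b7⊕b12⊕b13⊕b14⊕b15⊕b20⊕b21⊕b22⊕b23⊕b28⊕b29⊕b30⊕b31 = 0⊕1⊕0⊕1⊕0⊕0⊕1⊕0⊕1⊕0⊕1⊕0⊕1⊕0⊕1⊕0 = 1
s8: b8⊕b9⊕b10⊕b11⊕b12⊕b13⊕b14⊕b15⊕b24⊕b25⊕b26⊕b27⊕b28⊕b29⊕b30⊕b31 = 1⊕1⊕1⊕1⊕0⊕0⊕1⊕0⊕1⊕0⊕1⊕1⊕1⊕0⊕1⊕0 = 0
s16: b16⊕b17⊕b18⊕b19⊕b20⊕b21⊕b22⊕b23⊕b24⊕b25⊕b26⊕b27⊕b28⊕b29⊕b30⊕b31 = 1⊕1⊕1⊕1⊕1⊕0⊕1⊕0⊕1⊕0⊕1⊕1⊕1⊕0⊕1⊕0 = 1
Syndrome (s16...s1) = 10100 → position 20.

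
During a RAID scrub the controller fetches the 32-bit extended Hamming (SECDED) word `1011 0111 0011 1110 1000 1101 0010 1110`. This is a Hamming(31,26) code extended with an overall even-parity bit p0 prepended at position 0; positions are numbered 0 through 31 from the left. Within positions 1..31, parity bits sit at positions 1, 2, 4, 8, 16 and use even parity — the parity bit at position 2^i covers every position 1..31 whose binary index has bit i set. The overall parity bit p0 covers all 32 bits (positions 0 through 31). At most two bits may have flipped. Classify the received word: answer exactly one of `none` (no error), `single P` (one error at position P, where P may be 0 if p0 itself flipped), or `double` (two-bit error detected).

single 8

s1: b1⊕b3⊕b5⊕b7⊕b9⊕b11⊕b13⊕b15⊕b17⊕b19⊕b21⊕b23⊕b25⊕b27⊕b29⊕b31 = 0⊕1⊕1⊕1⊕0⊕1⊕1⊕0⊕0⊕0⊕1⊕1⊕0⊕0⊕1⊕0 = 0
s2: b2⊕b3⊕b6⊕b7⊕b10⊕b11⊕b14⊕b15⊕b18⊕b19⊕b22⊕b23⊕b26⊕b27⊕b30⊕b31 = 1⊕1⊕1⊕1⊕1⊕1⊕1⊕0⊕0⊕0⊕0⊕1⊕1⊕0⊕1⊕0 = 0
s4: b4⊕b5⊕b6⊕b7⊕b12⊕b13⊕b14⊕b15⊕b20⊕b21⊕b22⊕b23⊕b28⊕b29⊕b30⊕b31 = 0⊕1⊕1⊕1⊕1⊕1⊕1⊕0⊕1⊕1⊕0⊕1⊕1⊕1⊕1⊕0 = 0
s8: b8⊕b9⊕b10⊕b11⊕b12⊕b13⊕b14⊕b15⊕b24⊕b25⊕b26⊕b27⊕b28⊕b29⊕b30⊕b31 = 0⊕0⊕1⊕1⊕1⊕1⊕1⊕0⊕0⊕0⊕1⊕0⊕1⊕1⊕1⊕0 = 1
s16: b16⊕b17⊕b18⊕b19⊕b20⊕b21⊕b22⊕b23⊕b24⊕b25⊕b26⊕b27⊕b28⊕b29⊕b30⊕b31 = 1⊕0⊕0⊕0⊕1⊕1⊕0⊕1⊕0⊕0⊕1⊕0⊕1⊕1⊕1⊕0 = 0
Syndrome (s16...s1) = 01000 → position 8.
Overall parity (XOR of all 32 bits, including p0): 1⊕0⊕1⊕1⊕0⊕1⊕1⊕1⊕0⊕0⊕1⊕1⊕1⊕1⊕1⊕0⊕1⊕0⊕0⊕0⊕1⊕1⊕0⊕1⊕0⊕0⊕1⊕0⊕1⊕1⊕1⊕0 = 1
Overall=1, syndrome position=8 → single-bit error at position 8.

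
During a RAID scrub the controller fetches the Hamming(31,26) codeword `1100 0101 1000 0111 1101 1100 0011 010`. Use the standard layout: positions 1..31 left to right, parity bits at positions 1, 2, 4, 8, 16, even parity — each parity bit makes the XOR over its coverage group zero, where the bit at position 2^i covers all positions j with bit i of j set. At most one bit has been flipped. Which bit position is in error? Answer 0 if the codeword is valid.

24

s1: b1⊕b3⊕b5⊕b7⊕b9⊕b11⊕b13⊕b15⊕b17⊕b19⊕b21⊕b23⊕b25⊕b27⊕b29⊕b31 = 1⊕0⊕0⊕0⊕1⊕0⊕0⊕1⊕1⊕0⊕1⊕0⊕0⊕1⊕0⊕0 = 0
s2: b2⊕b3⊕b6⊕b7⊕b10⊕b11⊕b14⊕b15⊕b18⊕b19⊕b22⊕b23⊕b26⊕b27⊕b30⊕b31 = 1⊕0⊕1⊕0⊕0⊕0⊕1⊕1⊕1⊕0⊕1⊕0⊕0⊕1⊕1⊕0 = 0
s4: b4⊕b5⊕b6⊕b7⊕b12⊕b13⊕b14⊕b15⊕b20⊕b21⊕b22⊕b23⊕b28⊕b29⊕b30⊕b31 = 0⊕0⊕1⊕0⊕0⊕0⊕1⊕1⊕1⊕1⊕1⊕0⊕1⊕0⊕1⊕0 = 0
s8: b8⊕b9⊕b10⊕b11⊕b12⊕b13⊕b14⊕b15⊕b24⊕b25⊕b26⊕b27⊕b28⊕b29⊕b30⊕b31 = 1⊕1⊕0⊕0⊕0⊕0⊕1⊕1⊕0⊕0⊕0⊕1⊕1⊕0⊕1⊕0 = 1
s16: b16⊕b17⊕b18⊕b19⊕b20⊕b21⊕b22⊕b23⊕b24⊕b25⊕b26⊕b27⊕b28⊕b29⊕b30⊕b31 = 1⊕1⊕1⊕0⊕1⊕1⊕1⊕0⊕0⊕0⊕0⊕1⊕1⊕0⊕1⊕0 = 1
Syndrome (s16...s1) = 11000 → position 24.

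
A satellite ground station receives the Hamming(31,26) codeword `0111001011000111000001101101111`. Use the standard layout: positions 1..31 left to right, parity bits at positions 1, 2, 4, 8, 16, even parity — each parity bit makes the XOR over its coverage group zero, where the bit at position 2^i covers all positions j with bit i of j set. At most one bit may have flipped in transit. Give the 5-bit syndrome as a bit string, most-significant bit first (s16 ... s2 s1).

s1: b1⊕b3⊕b5⊕b7⊕b9⊕b11⊕b13⊕b15⊕b17⊕b19⊕b21⊕b23⊕b25⊕b27⊕b29⊕b31 = 0⊕1⊕0⊕1⊕1⊕0⊕0⊕1⊕0⊕0⊕0⊕1⊕1⊕0⊕1⊕1 = 0
s2: b2⊕b3⊕b6⊕b7⊕b10⊕b11⊕b14⊕b15⊕b18⊕b19⊕b22⊕b23⊕b26⊕b27⊕b30⊕b31 = 1⊕1⊕0⊕1⊕1⊕0⊕1⊕1⊕0⊕0⊕1⊕1⊕1⊕0⊕1⊕1 = 1
s4: b4⊕b5⊕b6⊕b7⊕b12⊕b13⊕b14⊕b15⊕b20⊕b21⊕b22⊕b23⊕b28⊕b29⊕b30⊕b31 = 1⊕0⊕0⊕1⊕0⊕0⊕1⊕1⊕0⊕0⊕1⊕1⊕1⊕1⊕1⊕1 = 0
s8: b8⊕b9⊕b10⊕b11⊕b12⊕b13⊕b14⊕b15⊕b24⊕b25⊕b26⊕b27⊕b28⊕b29⊕b30⊕b31 = 0⊕1⊕1⊕0⊕0⊕0⊕1⊕1⊕0⊕1⊕1⊕0⊕1⊕1⊕1⊕1 = 0
s16: b16⊕b17⊕b18⊕b19⊕b20⊕b21⊕b22⊕b23⊕b24⊕b25⊕b26⊕b27⊕b28⊕b29⊕b30⊕b31 = 1⊕0⊕0⊕0⊕0⊕0⊕1⊕1⊕0⊕1⊕1⊕0⊕1⊕1⊕1⊕1 = 1
Syndrome (s16...s1) = 10010 → position 18.

10010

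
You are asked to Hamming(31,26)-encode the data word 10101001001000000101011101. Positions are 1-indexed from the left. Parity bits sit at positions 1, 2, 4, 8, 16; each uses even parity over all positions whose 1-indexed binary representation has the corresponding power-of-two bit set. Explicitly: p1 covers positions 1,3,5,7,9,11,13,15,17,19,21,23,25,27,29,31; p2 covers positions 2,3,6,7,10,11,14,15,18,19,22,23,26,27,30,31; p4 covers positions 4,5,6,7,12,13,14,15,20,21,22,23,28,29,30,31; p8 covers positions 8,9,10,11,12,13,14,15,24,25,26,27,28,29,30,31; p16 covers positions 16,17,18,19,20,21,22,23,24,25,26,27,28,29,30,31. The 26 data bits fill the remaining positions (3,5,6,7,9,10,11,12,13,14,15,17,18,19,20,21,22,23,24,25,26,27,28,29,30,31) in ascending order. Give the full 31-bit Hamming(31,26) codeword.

Place data bits at non-power-of-two positions: b3=1, b5=0, b6=1, b7=0, b9=1, b10=0, b11=0, b12=1, b13=0, b14=0, b15=1, b17=0, b18=0, b19=0, b20=0, b21=0, b22=0, b23=1, b24=0, b25=1, b26=0, b27=1, b28=1, b29=1, b30=0, b31=1.
p1 = XOR of data positions {3,5,7,9,11,13,15,17,19,21,23,25,27,29,31} = 1⊕0⊕0⊕1⊕0⊕0⊕1⊕0⊕0⊕0⊕1⊕1⊕1⊕1⊕1 = 0
p2 = XOR of data positions {3,6,7,10,11,14,15,18,19,22,23,26,27,30,31} = 1⊕1⊕0⊕0⊕0⊕0⊕1⊕0⊕0⊕0⊕1⊕0⊕1⊕0⊕1 = 0
p4 = XOR of data positions {5,6,7,12,13,14,15,20,21,22,23,28,29,30,31} = 0⊕1⊕0⊕1⊕0⊕0⊕1⊕0⊕0⊕0⊕1⊕1⊕1⊕0⊕1 = 1
p8 = XOR of data positions {9,10,11,12,13,14,15,24,25,26,27,28,29,30,31} = 1⊕0⊕0⊕1⊕0⊕0⊕1⊕0⊕1⊕0⊕1⊕1⊕1⊕0⊕1 = 0
p16 = XOR of data positions {17,18,19,20,21,22,23,24,25,26,27,28,29,30,31} = 0⊕0⊕0⊕0⊕0⊕0⊕1⊕0⊕1⊕0⊕1⊕1⊕1⊕0⊕1 = 0
Codeword b1..b31 = 0011010010010010000000101011101

0011010010010010000000101011101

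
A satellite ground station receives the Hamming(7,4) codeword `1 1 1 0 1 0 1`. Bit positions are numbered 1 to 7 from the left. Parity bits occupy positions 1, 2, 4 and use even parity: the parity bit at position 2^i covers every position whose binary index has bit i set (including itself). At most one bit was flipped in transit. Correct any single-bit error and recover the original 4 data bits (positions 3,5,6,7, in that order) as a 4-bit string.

s1: b1⊕b3⊕b5⊕b7 = 1⊕1⊕1⊕1 = 0
s2: b2⊕b3⊕b6⊕b7 = 1⊕1⊕0⊕1 = 1
s4: b4⊕b5⊕b6⊕b7 = 0⊕1⊕0⊕1 = 0
Syndrome (s4...s1) = 010 → position 2.
Flip bit 2: corrected codeword = 1010101
Data bits at positions 3,5,6,7: 1101

1101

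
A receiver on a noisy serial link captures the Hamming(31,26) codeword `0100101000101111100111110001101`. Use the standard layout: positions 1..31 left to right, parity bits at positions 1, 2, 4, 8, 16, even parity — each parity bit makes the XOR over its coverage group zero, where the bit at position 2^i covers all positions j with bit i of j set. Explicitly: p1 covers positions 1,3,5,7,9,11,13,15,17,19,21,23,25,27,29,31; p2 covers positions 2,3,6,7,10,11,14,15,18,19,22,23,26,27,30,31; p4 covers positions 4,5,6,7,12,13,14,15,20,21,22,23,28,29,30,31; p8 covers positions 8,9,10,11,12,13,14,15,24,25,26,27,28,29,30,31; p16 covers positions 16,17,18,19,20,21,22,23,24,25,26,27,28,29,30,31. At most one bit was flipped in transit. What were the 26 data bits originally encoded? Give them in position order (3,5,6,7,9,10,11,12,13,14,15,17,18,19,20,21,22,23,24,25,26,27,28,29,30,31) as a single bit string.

01010010111100111110001101

s1: b1⊕b3⊕b5⊕b7⊕b9⊕b11⊕b13⊕b15⊕b17⊕b19⊕b21⊕b23⊕b25⊕b27⊕b29⊕b31 = 0⊕0⊕1⊕1⊕0⊕1⊕1⊕1⊕1⊕0⊕1⊕1⊕0⊕0⊕1⊕1 = 0
s2: b2⊕b3⊕b6⊕b7⊕b10⊕b11⊕b14⊕b15⊕b18⊕b19⊕b22⊕b23⊕b26⊕b27⊕b30⊕b31 = 1⊕0⊕0⊕1⊕0⊕1⊕1⊕1⊕0⊕0⊕1⊕1⊕0⊕0⊕0⊕1 = 0
s4: b4⊕b5⊕b6⊕b7⊕b12⊕b13⊕b14⊕b15⊕b20⊕b21⊕b22⊕b23⊕b28⊕b29⊕b30⊕b31 = 0⊕1⊕0⊕1⊕0⊕1⊕1⊕1⊕1⊕1⊕1⊕1⊕1⊕1⊕0⊕1 = 0
s8: b8⊕b9⊕b10⊕b11⊕b12⊕b13⊕b14⊕b15⊕b24⊕b25⊕b26⊕b27⊕b28⊕b29⊕b30⊕b31 = 0⊕0⊕0⊕1⊕0⊕1⊕1⊕1⊕1⊕0⊕0⊕0⊕1⊕1⊕0⊕1 = 0
s16: b16⊕b17⊕b18⊕b19⊕b20⊕b21⊕b22⊕b23⊕b24⊕b25⊕b26⊕b27⊕b28⊕b29⊕b30⊕b31 = 1⊕1⊕0⊕0⊕1⊕1⊕1⊕1⊕1⊕0⊕0⊕0⊕1⊕1⊕0⊕1 = 0
Syndrome (s16...s1) = 00000 → position 0 (no error).
No correction needed.
Data bits at positions 3,5,6,7,9,10,11,12,13,14,15,17,18,19,20,21,22,23,24,25,26,27,28,29,30,31: 01010010111100111110001101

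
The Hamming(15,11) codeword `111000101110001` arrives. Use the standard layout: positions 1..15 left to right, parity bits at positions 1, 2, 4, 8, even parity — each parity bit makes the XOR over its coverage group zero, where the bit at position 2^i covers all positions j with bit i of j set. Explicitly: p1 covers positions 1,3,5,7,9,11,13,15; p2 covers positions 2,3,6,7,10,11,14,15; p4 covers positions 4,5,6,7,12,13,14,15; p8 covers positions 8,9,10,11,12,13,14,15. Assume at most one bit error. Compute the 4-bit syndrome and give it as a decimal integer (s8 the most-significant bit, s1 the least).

s1: b1⊕b3⊕b5⊕b7⊕b9⊕b11⊕b13⊕b15 = 1⊕1⊕0⊕1⊕1⊕1⊕0⊕1 = 0
s2: b2⊕b3⊕b6⊕b7⊕b10⊕b11⊕b14⊕b15 = 1⊕1⊕0⊕1⊕1⊕1⊕0⊕1 = 0
s4: b4⊕b5⊕b6⊕b7⊕b12⊕b13⊕b14⊕b15 = 0⊕0⊕0⊕1⊕0⊕0⊕0⊕1 = 0
s8: b8⊕b9⊕b10⊕b11⊕b12⊕b13⊕b14⊕b15 = 0⊕1⊕1⊕1⊕0⊕0⊕0⊕1 = 0
Syndrome (s8...s1) = 0000 → position 0 (no error).

0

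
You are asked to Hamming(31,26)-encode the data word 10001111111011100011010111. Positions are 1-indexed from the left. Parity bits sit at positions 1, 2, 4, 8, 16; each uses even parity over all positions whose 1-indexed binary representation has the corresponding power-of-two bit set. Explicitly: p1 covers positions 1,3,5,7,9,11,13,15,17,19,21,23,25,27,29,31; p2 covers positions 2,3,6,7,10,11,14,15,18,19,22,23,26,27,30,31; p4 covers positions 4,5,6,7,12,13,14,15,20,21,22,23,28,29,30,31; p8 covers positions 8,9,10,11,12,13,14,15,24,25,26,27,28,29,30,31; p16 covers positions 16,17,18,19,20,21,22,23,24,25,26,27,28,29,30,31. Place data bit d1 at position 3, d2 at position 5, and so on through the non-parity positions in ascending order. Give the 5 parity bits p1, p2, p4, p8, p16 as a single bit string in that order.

Place data bits at non-power-of-two positions: b3=1, b5=0, b6=0, b7=0, b9=1, b10=1, b11=1, b12=1, b13=1, b14=1, b15=1, b17=0, b18=1, b19=1, b20=1, b21=0, b22=0, b23=0, b24=1, b25=1, b26=0, b27=1, b28=0, b29=1, b30=1, b31=1.
p1 = XOR of data positions {3,5,7,9,11,13,15,17,19,21,23,25,27,29,31} = 1⊕0⊕0⊕1⊕1⊕1⊕1⊕0⊕1⊕0⊕0⊕1⊕1⊕1⊕1 = 0
p2 = XOR of data positions {3,6,7,10,11,14,15,18,19,22,23,26,27,30,31} = 1⊕0⊕0⊕1⊕1⊕1⊕1⊕1⊕1⊕0⊕0⊕0⊕1⊕1⊕1 = 0
p4 = XOR of data positions {5,6,7,12,13,14,15,20,21,22,23,28,29,30,31} = 0⊕0⊕0⊕1⊕1⊕1⊕1⊕1⊕0⊕0⊕0⊕0⊕1⊕1⊕1 = 0
p8 = XOR of data positions {9,10,11,12,13,14,15,24,25,26,27,28,29,30,31} = 1⊕1⊕1⊕1⊕1⊕1⊕1⊕1⊕1⊕0⊕1⊕0⊕1⊕1⊕1 = 1
p16 = XOR of data positions {17,18,19,20,21,22,23,24,25,26,27,28,29,30,31} = 0⊕1⊕1⊕1⊕0⊕0⊕0⊕1⊕1⊕0⊕1⊕0⊕1⊕1⊕1 = 1
Parity bits p1,p2,p4,p8,p16 = 00011

00011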